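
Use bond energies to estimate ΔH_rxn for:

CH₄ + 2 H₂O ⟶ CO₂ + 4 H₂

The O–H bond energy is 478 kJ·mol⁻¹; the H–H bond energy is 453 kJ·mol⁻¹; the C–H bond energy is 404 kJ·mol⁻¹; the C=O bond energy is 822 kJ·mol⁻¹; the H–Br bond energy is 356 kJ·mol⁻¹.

ΔH ≈ +72 kJ

Bonds broken (reactants):
  C–H: 4 × 404 = 1616
  O–H: 4 × 478 = 1912
  Σ(broken) = 3528 kJ
Bonds formed (products):
  C=O: 2 × 822 = 1644
  H–H: 4 × 453 = 1812
  Σ(formed) = 3456 kJ
ΔH = Σ(broken) − Σ(formed) = 3528 − 3456 = +72 kJ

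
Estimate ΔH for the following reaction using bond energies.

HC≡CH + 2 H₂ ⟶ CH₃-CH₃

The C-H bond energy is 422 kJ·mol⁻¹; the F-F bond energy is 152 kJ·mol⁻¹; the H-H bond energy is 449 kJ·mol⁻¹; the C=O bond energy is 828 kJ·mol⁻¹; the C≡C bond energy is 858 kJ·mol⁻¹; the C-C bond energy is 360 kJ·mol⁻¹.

Bonds broken (reactants):
  C≡C: 1 × 858 = 858
  C-H: 2 × 422 = 844
  H-H: 2 × 449 = 898
  Σ(broken) = 2600 kJ
Bonds formed (products):
  C-C: 1 × 360 = 360
  C-H: 6 × 422 = 2532
  Σ(formed) = 2892 kJ
ΔH = Σ(broken) − Σ(formed) = 2600 − 2892 = −292 kJ

ΔH ≈ −292 kJ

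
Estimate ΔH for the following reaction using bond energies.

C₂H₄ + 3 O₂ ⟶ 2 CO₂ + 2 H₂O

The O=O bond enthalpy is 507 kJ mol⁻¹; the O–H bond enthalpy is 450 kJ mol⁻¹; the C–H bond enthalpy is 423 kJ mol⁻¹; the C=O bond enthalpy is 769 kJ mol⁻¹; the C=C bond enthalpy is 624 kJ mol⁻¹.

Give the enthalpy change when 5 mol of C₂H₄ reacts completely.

Bonds broken (reactants):
  C–H: 4 × 423 = 1692
  C=C: 1 × 624 = 624
  O=O: 3 × 507 = 1521
  Σ(broken) = 3837 kJ
Bonds formed (products):
  C=O: 4 × 769 = 3076
  O–H: 4 × 450 = 1800
  Σ(formed) = 4876 kJ
ΔH = Σ(broken) − Σ(formed) = 3837 − 4876 = −1039 kJ
For 5× the reaction as written: 5 × (−1039) = −5195 kJ

ΔH = −5195 kJ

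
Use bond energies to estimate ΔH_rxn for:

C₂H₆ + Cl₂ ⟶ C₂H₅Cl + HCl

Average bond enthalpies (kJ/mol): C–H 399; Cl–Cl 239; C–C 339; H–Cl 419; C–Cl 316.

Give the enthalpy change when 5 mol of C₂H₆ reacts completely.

ΔH = −485 kJ

Bonds broken (reactants):
  C–C: 1 × 339 = 339
  C–H: 6 × 399 = 2394
  Cl–Cl: 1 × 239 = 239
  Σ(broken) = 2972 kJ
Bonds formed (products):
  C–C: 1 × 339 = 339
  C–Cl: 1 × 316 = 316
  C–H: 5 × 399 = 1995
  H–Cl: 1 × 419 = 419
  Σ(formed) = 3069 kJ
ΔH = Σ(broken) − Σ(formed) = 2972 − 3069 = −97 kJ
For 5× the reaction as written: 5 × (−97) = −485 kJ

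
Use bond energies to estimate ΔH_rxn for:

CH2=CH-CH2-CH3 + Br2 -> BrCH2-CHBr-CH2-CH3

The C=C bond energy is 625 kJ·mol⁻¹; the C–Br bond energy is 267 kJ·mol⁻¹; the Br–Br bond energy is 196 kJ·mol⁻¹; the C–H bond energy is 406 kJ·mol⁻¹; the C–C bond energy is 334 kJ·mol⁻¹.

ΔH ≈ −47 kJ

Bonds broken (reactants):
  Br–Br: 1 × 196 = 196
  C–C: 2 × 334 = 668
  C–H: 8 × 406 = 3248
  C=C: 1 × 625 = 625
  Σ(broken) = 4737 kJ
Bonds formed (products):
  C–Br: 2 × 267 = 534
  C–C: 3 × 334 = 1002
  C–H: 8 × 406 = 3248
  Σ(formed) = 4784 kJ
ΔH = Σ(broken) − Σ(formed) = 4737 − 4784 = −47 kJ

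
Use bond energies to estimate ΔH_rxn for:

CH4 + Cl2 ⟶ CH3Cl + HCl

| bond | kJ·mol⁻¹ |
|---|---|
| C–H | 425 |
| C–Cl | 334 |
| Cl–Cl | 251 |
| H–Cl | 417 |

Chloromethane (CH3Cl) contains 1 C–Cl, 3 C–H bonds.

Bonds broken (reactants):
  C–H: 4 × 425 = 1700
  Cl–Cl: 1 × 251 = 251
  Σ(broken) = 1951 kJ
Bonds formed (products):
  C–Cl: 1 × 334 = 334
  C–H: 3 × 425 = 1275
  H–Cl: 1 × 417 = 417
  Σ(formed) = 2026 kJ
ΔH = Σ(broken) − Σ(formed) = 1951 − 2026 = −75 kJ

ΔH ≈ −75 kJ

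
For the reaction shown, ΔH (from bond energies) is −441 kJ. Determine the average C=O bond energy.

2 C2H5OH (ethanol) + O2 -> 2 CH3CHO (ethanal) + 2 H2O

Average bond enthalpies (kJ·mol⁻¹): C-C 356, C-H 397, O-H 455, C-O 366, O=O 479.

D(C=O) ≈ 768 kJ/mol

Let D be the C=O bond energy.
Σ(broken) = 2×356 + 10×397 + 2×366 + 2×455 + 1×479 = 6803
Σ(formed) = 2×356 + 8×397 + 2×D + 4×455 = 5708 + 2D
ΔH = Σ(broken) − Σ(formed) = (6803) − (5708 + 2D) = +1095 − 2D
Setting this equal to −441 kJ gives 2D = 1536, so D = 768 kJ/mol.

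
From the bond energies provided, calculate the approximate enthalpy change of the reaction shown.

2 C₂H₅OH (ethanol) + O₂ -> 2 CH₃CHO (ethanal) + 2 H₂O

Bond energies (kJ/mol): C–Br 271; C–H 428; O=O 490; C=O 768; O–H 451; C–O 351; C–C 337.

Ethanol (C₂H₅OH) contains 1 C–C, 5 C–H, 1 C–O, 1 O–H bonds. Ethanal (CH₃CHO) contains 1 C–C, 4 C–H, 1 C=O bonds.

Bonds broken (reactants):
  C–C: 2 × 337 = 674
  C–H: 10 × 428 = 4280
  C–O: 2 × 351 = 702
  O–H: 2 × 451 = 902
  O=O: 1 × 490 = 490
  Σ(broken) = 7048 kJ
Bonds formed (products):
  C–C: 2 × 337 = 674
  C–H: 8 × 428 = 3424
  C=O: 2 × 768 = 1536
  O–H: 4 × 451 = 1804
  Σ(formed) = 7438 kJ
ΔH = Σ(broken) − Σ(formed) = 7048 − 7438 = −390 kJ

ΔH ≈ −390 kJ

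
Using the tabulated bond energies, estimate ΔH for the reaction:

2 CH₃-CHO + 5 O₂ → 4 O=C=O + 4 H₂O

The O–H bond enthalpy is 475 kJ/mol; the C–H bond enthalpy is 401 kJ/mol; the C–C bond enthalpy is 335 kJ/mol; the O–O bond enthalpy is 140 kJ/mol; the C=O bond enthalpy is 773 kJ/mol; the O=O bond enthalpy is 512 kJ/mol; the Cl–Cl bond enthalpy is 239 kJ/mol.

Bonds broken (reactants):
  C–C: 2 × 335 = 670
  C–H: 8 × 401 = 3208
  C=O: 2 × 773 = 1546
  O=O: 5 × 512 = 2560
  Σ(broken) = 7984 kJ
Bonds formed (products):
  C=O: 8 × 773 = 6184
  O–H: 8 × 475 = 3800
  Σ(formed) = 9984 kJ
ΔH = Σ(broken) − Σ(formed) = 7984 − 9984 = −2000 kJ

ΔH ≈ −2000 kJ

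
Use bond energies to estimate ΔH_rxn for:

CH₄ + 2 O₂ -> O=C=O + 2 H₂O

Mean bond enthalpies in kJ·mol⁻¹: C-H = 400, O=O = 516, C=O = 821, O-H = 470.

Bonds broken (reactants):
  C-H: 4 × 400 = 1600
  O=O: 2 × 516 = 1032
  Σ(broken) = 2632 kJ
Bonds formed (products):
  C=O: 2 × 821 = 1642
  O-H: 4 × 470 = 1880
  Σ(formed) = 3522 kJ
ΔH = Σ(broken) − Σ(formed) = 2632 − 3522 = −890 kJ

ΔH ≈ −890 kJ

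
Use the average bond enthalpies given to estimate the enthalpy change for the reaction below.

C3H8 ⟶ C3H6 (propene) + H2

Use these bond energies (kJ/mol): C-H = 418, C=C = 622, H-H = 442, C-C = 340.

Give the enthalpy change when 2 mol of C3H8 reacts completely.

ΔH = +224 kJ

Bonds broken (reactants):
  C-C: 2 × 340 = 680
  C-H: 8 × 418 = 3344
  Σ(broken) = 4024 kJ
Bonds formed (products):
  C-C: 1 × 340 = 340
  C-H: 6 × 418 = 2508
  C=C: 1 × 622 = 622
  H-H: 1 × 442 = 442
  Σ(formed) = 3912 kJ
ΔH = Σ(broken) − Σ(formed) = 4024 − 3912 = +112 kJ
For 2× the reaction as written: 2 × (+112) = +224 kJ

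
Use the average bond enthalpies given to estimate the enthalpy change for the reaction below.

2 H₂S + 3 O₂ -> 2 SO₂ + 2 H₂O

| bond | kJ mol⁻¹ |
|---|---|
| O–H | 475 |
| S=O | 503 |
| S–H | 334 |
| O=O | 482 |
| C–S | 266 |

Bonds broken (reactants):
  O=O: 3 × 482 = 1446
  S–H: 4 × 334 = 1336
  Σ(broken) = 2782 kJ
Bonds formed (products):
  O–H: 4 × 475 = 1900
  S=O: 4 × 503 = 2012
  Σ(formed) = 3912 kJ
ΔH = Σ(broken) − Σ(formed) = 2782 − 3912 = −1130 kJ

ΔH ≈ −1130 kJ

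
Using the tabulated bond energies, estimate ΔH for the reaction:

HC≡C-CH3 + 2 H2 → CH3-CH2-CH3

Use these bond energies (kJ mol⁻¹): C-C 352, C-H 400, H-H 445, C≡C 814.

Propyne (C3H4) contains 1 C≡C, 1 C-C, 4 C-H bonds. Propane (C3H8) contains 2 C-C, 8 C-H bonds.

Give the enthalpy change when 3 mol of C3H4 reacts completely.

ΔH = −744 kJ

Bonds broken (reactants):
  C≡C: 1 × 814 = 814
  C-C: 1 × 352 = 352
  C-H: 4 × 400 = 1600
  H-H: 2 × 445 = 890
  Σ(broken) = 3656 kJ
Bonds formed (products):
  C-C: 2 × 352 = 704
  C-H: 8 × 400 = 3200
  Σ(formed) = 3904 kJ
ΔH = Σ(broken) − Σ(formed) = 3656 − 3904 = −248 kJ
For 3× the reaction as written: 3 × (−248) = −744 kJ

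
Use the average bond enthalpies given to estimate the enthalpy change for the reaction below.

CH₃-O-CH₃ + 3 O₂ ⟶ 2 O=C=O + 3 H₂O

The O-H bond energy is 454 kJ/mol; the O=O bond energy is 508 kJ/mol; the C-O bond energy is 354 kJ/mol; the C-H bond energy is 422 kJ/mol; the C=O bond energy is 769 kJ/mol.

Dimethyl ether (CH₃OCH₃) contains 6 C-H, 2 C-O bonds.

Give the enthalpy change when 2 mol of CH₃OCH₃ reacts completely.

Bonds broken (reactants):
  C-H: 6 × 422 = 2532
  C-O: 2 × 354 = 708
  O=O: 3 × 508 = 1524
  Σ(broken) = 4764 kJ
Bonds formed (products):
  C=O: 4 × 769 = 3076
  O-H: 6 × 454 = 2724
  Σ(formed) = 5800 kJ
ΔH = Σ(broken) − Σ(formed) = 4764 − 5800 = −1036 kJ
For 2× the reaction as written: 2 × (−1036) = −2072 kJ

ΔH = −2072 kJ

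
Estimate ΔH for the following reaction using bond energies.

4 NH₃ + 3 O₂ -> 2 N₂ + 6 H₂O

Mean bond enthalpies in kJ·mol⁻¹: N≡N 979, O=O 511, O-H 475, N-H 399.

ΔH ≈ −1337 kJ

Bonds broken (reactants):
  N-H: 12 × 399 = 4788
  O=O: 3 × 511 = 1533
  Σ(broken) = 6321 kJ
Bonds formed (products):
  N≡N: 2 × 979 = 1958
  O-H: 12 × 475 = 5700
  Σ(formed) = 7658 kJ
ΔH = Σ(broken) − Σ(formed) = 6321 − 7658 = −1337 kJ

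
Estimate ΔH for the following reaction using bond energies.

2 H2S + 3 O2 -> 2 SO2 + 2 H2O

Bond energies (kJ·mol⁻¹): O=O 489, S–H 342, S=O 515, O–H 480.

ΔH ≈ −1145 kJ

Bonds broken (reactants):
  O=O: 3 × 489 = 1467
  S–H: 4 × 342 = 1368
  Σ(broken) = 2835 kJ
Bonds formed (products):
  O–H: 4 × 480 = 1920
  S=O: 4 × 515 = 2060
  Σ(formed) = 3980 kJ
ΔH = Σ(broken) − Σ(formed) = 2835 − 3980 = −1145 kJ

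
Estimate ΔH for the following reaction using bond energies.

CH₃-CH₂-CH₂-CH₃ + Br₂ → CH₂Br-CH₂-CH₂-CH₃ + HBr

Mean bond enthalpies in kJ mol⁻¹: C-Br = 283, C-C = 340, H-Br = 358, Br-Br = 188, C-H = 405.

Bonds broken (reactants):
  Br-Br: 1 × 188 = 188
  C-C: 3 × 340 = 1020
  C-H: 10 × 405 = 4050
  Σ(broken) = 5258 kJ
Bonds formed (products):
  C-Br: 1 × 283 = 283
  C-C: 3 × 340 = 1020
  C-H: 9 × 405 = 3645
  H-Br: 1 × 358 = 358
  Σ(formed) = 5306 kJ
ΔH = Σ(broken) − Σ(formed) = 5258 − 5306 = −48 kJ

ΔH ≈ −48 kJ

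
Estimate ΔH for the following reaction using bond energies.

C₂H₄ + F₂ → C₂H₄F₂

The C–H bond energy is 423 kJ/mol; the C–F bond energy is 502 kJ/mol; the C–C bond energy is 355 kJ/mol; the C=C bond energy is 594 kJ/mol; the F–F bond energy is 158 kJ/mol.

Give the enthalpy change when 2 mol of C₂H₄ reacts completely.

Bonds broken (reactants):
  C–H: 4 × 423 = 1692
  C=C: 1 × 594 = 594
  F–F: 1 × 158 = 158
  Σ(broken) = 2444 kJ
Bonds formed (products):
  C–C: 1 × 355 = 355
  C–F: 2 × 502 = 1004
  C–H: 4 × 423 = 1692
  Σ(formed) = 3051 kJ
ΔH = Σ(broken) − Σ(formed) = 2444 − 3051 = −607 kJ
For 2× the reaction as written: 2 × (−607) = −1214 kJ

ΔH = −1214 kJ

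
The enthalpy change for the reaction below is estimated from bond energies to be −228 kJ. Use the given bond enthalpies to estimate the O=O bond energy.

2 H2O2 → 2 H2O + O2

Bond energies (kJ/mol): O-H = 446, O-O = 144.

Let D be the O=O bond energy.
Σ(broken) = 4×446 + 2×144 = 2072
Σ(formed) = 4×446 + 1×D = 1784 + D
ΔH = Σ(broken) − Σ(formed) = (2072) − (1784 + D) = +288 − D
Setting this equal to −228 kJ gives D = 516 kJ/mol.

D(O=O) ≈ 516 kJ/mol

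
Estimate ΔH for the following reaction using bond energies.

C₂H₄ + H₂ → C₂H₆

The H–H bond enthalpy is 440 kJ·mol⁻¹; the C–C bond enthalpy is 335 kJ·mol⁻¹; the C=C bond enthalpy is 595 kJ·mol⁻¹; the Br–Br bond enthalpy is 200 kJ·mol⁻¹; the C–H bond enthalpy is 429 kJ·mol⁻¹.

ΔH ≈ −158 kJ

Bonds broken (reactants):
  C–H: 4 × 429 = 1716
  C=C: 1 × 595 = 595
  H–H: 1 × 440 = 440
  Σ(broken) = 2751 kJ
Bonds formed (products):
  C–C: 1 × 335 = 335
  C–H: 6 × 429 = 2574
  Σ(formed) = 2909 kJ
ΔH = Σ(broken) − Σ(formed) = 2751 − 2909 = −158 kJ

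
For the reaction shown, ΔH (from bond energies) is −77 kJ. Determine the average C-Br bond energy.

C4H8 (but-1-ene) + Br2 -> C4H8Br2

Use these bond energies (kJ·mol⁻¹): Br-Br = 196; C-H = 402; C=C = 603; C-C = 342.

D(C-Br) ≈ 267 kJ/mol

Let D be the C-Br bond energy.
Σ(broken) = 1×196 + 2×342 + 8×402 + 1×603 = 4699
Σ(formed) = 2×D + 3×342 + 8×402 = 4242 + 2D
ΔH = Σ(broken) − Σ(formed) = (4699) − (4242 + 2D) = +457 − 2D
Setting this equal to −77 kJ gives 2D = 534, so D = 267 kJ/mol.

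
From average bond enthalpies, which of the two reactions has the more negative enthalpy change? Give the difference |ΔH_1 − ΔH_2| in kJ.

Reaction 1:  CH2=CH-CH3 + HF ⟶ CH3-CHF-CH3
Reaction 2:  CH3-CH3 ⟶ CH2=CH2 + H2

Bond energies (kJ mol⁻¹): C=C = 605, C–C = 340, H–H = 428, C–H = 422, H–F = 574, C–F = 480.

Reaction 1:
  Bonds broken (reactants):
    C–C: 1 × 340 = 340
    C–H: 6 × 422 = 2532
    C=C: 1 × 605 = 605
    H–F: 1 × 574 = 574
    Σ(broken) = 4051 kJ
  Bonds formed (products):
    C–C: 2 × 340 = 680
    C–F: 1 × 480 = 480
    C–H: 7 × 422 = 2954
    Σ(formed) = 4114 kJ
  ΔH_1 = 4051 − 4114 = −63 kJ
Reaction 2:
  Bonds broken (reactants):
    C–C: 1 × 340 = 340
    C–H: 6 × 422 = 2532
    Σ(broken) = 2872 kJ
  Bonds formed (products):
    C–H: 4 × 422 = 1688
    C=C: 1 × 605 = 605
    H–H: 1 × 428 = 428
    Σ(formed) = 2721 kJ
  ΔH_2 = 2872 − 2721 = +151 kJ
ΔH_1 − ΔH_2 = −214 kJ, so reaction 1 has the more negative ΔH; |ΔH_1 − ΔH_2| = 214 kJ.

Reaction 1, by 214 kJ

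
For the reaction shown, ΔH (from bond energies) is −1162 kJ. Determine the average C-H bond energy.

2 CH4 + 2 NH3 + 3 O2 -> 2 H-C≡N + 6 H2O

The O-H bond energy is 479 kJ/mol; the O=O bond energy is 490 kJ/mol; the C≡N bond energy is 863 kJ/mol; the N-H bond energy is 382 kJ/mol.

Let D be the C-H bond energy.
Σ(broken) = 8×D + 6×382 + 3×490 = 3762 + 8D
Σ(formed) = 2×863 + 2×D + 12×479 = 7474 + 2D
ΔH = Σ(broken) − Σ(formed) = (3762 + 8D) − (7474 + 2D) = −3712 + 6D
Setting this equal to −1162 kJ gives 6D = 2550, so D = 425 kJ/mol.

D(C-H) ≈ 425 kJ/mol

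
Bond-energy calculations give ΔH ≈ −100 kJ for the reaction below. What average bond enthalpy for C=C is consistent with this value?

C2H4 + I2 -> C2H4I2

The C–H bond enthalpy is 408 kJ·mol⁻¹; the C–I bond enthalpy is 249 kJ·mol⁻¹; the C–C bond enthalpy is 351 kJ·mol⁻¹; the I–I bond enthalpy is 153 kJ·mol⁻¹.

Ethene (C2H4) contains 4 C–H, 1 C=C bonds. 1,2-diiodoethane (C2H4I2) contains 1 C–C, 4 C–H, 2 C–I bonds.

D(C=C) ≈ 596 kJ/mol

Let D be the C=C bond energy.
Σ(broken) = 4×408 + 1×D + 1×153 = 1785 + D
Σ(formed) = 1×351 + 4×408 + 2×249 = 2481
ΔH = Σ(broken) − Σ(formed) = (1785 + D) − (2481) = −696 + D
Setting this equal to −100 kJ gives D = 596 kJ/mol.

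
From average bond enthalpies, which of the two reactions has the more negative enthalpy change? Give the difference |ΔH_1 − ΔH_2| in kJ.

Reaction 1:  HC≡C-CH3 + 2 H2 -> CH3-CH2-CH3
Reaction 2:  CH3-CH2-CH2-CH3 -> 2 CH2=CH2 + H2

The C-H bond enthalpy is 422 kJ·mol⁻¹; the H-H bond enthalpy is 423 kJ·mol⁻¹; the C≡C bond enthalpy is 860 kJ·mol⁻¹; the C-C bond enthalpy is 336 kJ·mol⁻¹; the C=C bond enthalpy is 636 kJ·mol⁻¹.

Reaction 1:
  Bonds broken (reactants):
    C≡C: 1 × 860 = 860
    C-C: 1 × 336 = 336
    C-H: 4 × 422 = 1688
    H-H: 2 × 423 = 846
    Σ(broken) = 3730 kJ
  Bonds formed (products):
    C-C: 2 × 336 = 672
    C-H: 8 × 422 = 3376
    Σ(formed) = 4048 kJ
  ΔH_1 = 3730 − 4048 = −318 kJ
Reaction 2:
  Bonds broken (reactants):
    C-C: 3 × 336 = 1008
    C-H: 10 × 422 = 4220
    Σ(broken) = 5228 kJ
  Bonds formed (products):
    C-H: 8 × 422 = 3376
    C=C: 2 × 636 = 1272
    H-H: 1 × 423 = 423
    Σ(formed) = 5071 kJ
  ΔH_2 = 5228 − 5071 = +157 kJ
ΔH_1 − ΔH_2 = −475 kJ, so reaction 1 has the more negative ΔH; |ΔH_1 − ΔH_2| = 475 kJ.

Reaction 1, by 475 kJ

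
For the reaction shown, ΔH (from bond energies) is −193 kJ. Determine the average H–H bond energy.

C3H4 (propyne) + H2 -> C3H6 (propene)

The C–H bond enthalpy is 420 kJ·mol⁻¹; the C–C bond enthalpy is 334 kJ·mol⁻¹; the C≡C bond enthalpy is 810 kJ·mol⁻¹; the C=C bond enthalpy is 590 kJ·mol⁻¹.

Let D be the H–H bond energy.
Σ(broken) = 1×810 + 1×334 + 4×420 + 1×D = 2824 + D
Σ(formed) = 1×334 + 6×420 + 1×590 = 3444
ΔH = Σ(broken) − Σ(formed) = (2824 + D) − (3444) = −620 + D
Setting this equal to −193 kJ gives D = 427 kJ/mol.

D(H–H) ≈ 427 kJ/mol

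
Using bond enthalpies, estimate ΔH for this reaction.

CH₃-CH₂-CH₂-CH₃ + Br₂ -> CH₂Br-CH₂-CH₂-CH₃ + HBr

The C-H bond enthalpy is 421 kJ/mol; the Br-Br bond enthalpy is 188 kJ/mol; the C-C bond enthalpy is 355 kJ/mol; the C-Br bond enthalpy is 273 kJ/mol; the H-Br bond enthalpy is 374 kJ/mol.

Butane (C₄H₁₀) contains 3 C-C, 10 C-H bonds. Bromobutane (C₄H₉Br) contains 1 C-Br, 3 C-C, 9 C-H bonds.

Bonds broken (reactants):
  Br-Br: 1 × 188 = 188
  C-C: 3 × 355 = 1065
  C-H: 10 × 421 = 4210
  Σ(broken) = 5463 kJ
Bonds formed (products):
  C-Br: 1 × 273 = 273
  C-C: 3 × 355 = 1065
  C-H: 9 × 421 = 3789
  H-Br: 1 × 374 = 374
  Σ(formed) = 5501 kJ
ΔH = Σ(broken) − Σ(formed) = 5463 − 5501 = −38 kJ

ΔH ≈ −38 kJ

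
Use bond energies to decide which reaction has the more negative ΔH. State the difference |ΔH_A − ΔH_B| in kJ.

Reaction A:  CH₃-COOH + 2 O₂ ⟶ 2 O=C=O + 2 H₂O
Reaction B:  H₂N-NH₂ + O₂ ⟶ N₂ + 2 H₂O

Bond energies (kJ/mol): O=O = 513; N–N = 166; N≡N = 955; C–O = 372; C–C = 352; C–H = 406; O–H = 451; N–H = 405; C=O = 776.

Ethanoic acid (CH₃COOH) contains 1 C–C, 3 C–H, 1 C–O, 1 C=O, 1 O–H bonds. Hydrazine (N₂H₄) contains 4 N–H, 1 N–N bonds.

Reaction A:
  Bonds broken (reactants):
    C–C: 1 × 352 = 352
    C–H: 3 × 406 = 1218
    C–O: 1 × 372 = 372
    C=O: 1 × 776 = 776
    O–H: 1 × 451 = 451
    O=O: 2 × 513 = 1026
    Σ(broken) = 4195 kJ
  Bonds formed (products):
    C=O: 4 × 776 = 3104
    O–H: 4 × 451 = 1804
    Σ(formed) = 4908 kJ
  ΔH_A = 4195 − 4908 = −713 kJ
Reaction B:
  Bonds broken (reactants):
    N–H: 4 × 405 = 1620
    N–N: 1 × 166 = 166
    O=O: 1 × 513 = 513
    Σ(broken) = 2299 kJ
  Bonds formed (products):
    N≡N: 1 × 955 = 955
    O–H: 4 × 451 = 1804
    Σ(formed) = 2759 kJ
  ΔH_B = 2299 − 2759 = −460 kJ
ΔH_A − ΔH_B = −253 kJ, so reaction A has the more negative ΔH; |ΔH_A − ΔH_B| = 253 kJ.

Reaction A, by 253 kJ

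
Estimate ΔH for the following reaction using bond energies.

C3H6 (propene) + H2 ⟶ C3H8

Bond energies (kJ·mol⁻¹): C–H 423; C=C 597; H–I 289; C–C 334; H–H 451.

Bonds broken (reactants):
  C–C: 1 × 334 = 334
  C–H: 6 × 423 = 2538
  C=C: 1 × 597 = 597
  H–H: 1 × 451 = 451
  Σ(broken) = 3920 kJ
Bonds formed (products):
  C–C: 2 × 334 = 668
  C–H: 8 × 423 = 3384
  Σ(formed) = 4052 kJ
ΔH = Σ(broken) − Σ(formed) = 3920 − 4052 = −132 kJ

ΔH ≈ −132 kJ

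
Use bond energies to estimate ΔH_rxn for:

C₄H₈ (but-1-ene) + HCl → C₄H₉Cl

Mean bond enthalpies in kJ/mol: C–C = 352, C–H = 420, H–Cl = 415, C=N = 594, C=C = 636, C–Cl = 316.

ΔH ≈ −37 kJ

Bonds broken (reactants):
  C–C: 2 × 352 = 704
  C–H: 8 × 420 = 3360
  C=C: 1 × 636 = 636
  H–Cl: 1 × 415 = 415
  Σ(broken) = 5115 kJ
Bonds formed (products):
  C–C: 3 × 352 = 1056
  C–Cl: 1 × 316 = 316
  C–H: 9 × 420 = 3780
  Σ(formed) = 5152 kJ
ΔH = Σ(broken) − Σ(formed) = 5115 − 5152 = −37 kJ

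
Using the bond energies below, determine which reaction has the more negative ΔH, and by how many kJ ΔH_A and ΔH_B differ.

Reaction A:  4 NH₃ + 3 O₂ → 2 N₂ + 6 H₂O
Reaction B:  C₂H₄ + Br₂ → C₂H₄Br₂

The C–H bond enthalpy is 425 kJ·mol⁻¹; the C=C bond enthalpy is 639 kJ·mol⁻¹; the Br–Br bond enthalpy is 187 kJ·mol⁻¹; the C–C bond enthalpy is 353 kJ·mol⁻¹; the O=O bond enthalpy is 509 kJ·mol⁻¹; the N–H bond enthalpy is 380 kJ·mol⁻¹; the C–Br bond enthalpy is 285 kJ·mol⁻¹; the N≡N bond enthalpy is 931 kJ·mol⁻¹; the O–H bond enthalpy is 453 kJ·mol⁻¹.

Reaction A:
  Bonds broken (reactants):
    N–H: 12 × 380 = 4560
    O=O: 3 × 509 = 1527
    Σ(broken) = 6087 kJ
  Bonds formed (products):
    N≡N: 2 × 931 = 1862
    O–H: 12 × 453 = 5436
    Σ(formed) = 7298 kJ
  ΔH_A = 6087 − 7298 = −1211 kJ
Reaction B:
  Bonds broken (reactants):
    Br–Br: 1 × 187 = 187
    C–H: 4 × 425 = 1700
    C=C: 1 × 639 = 639
    Σ(broken) = 2526 kJ
  Bonds formed (products):
    C–Br: 2 × 285 = 570
    C–C: 1 × 353 = 353
    C–H: 4 × 425 = 1700
    Σ(formed) = 2623 kJ
  ΔH_B = 2526 − 2623 = −97 kJ
ΔH_A − ΔH_B = −1114 kJ, so reaction A has the more negative ΔH; |ΔH_A − ΔH_B| = 1114 kJ.

Reaction A, by 1114 kJ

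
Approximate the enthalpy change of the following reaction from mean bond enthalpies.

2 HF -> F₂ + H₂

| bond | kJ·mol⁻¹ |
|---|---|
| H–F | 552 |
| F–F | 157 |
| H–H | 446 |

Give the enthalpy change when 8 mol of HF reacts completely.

Bonds broken (reactants):
  H–F: 2 × 552 = 1104
  Σ(broken) = 1104 kJ
Bonds formed (products):
  F–F: 1 × 157 = 157
  H–H: 1 × 446 = 446
  Σ(formed) = 603 kJ
ΔH = Σ(broken) − Σ(formed) = 1104 − 603 = +501 kJ
For 4× the reaction as written: 4 × (+501) = +2004 kJ

ΔH = +2004 kJ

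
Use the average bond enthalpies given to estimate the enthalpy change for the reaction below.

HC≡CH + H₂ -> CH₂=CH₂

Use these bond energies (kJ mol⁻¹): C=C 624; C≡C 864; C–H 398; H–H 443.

Bonds broken (reactants):
  C≡C: 1 × 864 = 864
  C–H: 2 × 398 = 796
  H–H: 1 × 443 = 443
  Σ(broken) = 2103 kJ
Bonds formed (products):
  C–H: 4 × 398 = 1592
  C=C: 1 × 624 = 624
  Σ(formed) = 2216 kJ
ΔH = Σ(broken) − Σ(formed) = 2103 − 2216 = −113 kJ

ΔH ≈ −113 kJ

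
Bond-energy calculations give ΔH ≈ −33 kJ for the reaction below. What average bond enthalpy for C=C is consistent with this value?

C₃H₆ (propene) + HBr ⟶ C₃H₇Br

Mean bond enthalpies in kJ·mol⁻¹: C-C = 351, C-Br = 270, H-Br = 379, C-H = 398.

D(C=C) ≈ 607 kJ/mol

Let D be the C=C bond energy.
Σ(broken) = 1×351 + 6×398 + 1×D + 1×379 = 3118 + D
Σ(formed) = 1×270 + 2×351 + 7×398 = 3758
ΔH = Σ(broken) − Σ(formed) = (3118 + D) − (3758) = −640 + D
Setting this equal to −33 kJ gives D = 607 kJ/mol.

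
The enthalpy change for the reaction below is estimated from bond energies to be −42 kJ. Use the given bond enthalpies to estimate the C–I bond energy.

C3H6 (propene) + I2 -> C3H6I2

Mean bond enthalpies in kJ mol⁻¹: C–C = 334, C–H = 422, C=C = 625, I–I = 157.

D(C–I) ≈ 245 kJ/mol

Let D be the C–I bond energy.
Σ(broken) = 1×334 + 6×422 + 1×625 + 1×157 = 3648
Σ(formed) = 2×334 + 6×422 + 2×D = 3200 + 2D
ΔH = Σ(broken) − Σ(formed) = (3648) − (3200 + 2D) = +448 − 2D
Setting this equal to −42 kJ gives 2D = 490, so D = 245 kJ/mol.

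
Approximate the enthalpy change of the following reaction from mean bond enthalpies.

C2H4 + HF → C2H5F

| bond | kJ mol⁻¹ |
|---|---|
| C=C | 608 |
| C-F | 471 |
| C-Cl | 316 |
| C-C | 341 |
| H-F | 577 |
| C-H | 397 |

ΔH ≈ −24 kJ

Bonds broken (reactants):
  C-H: 4 × 397 = 1588
  C=C: 1 × 608 = 608
  H-F: 1 × 577 = 577
  Σ(broken) = 2773 kJ
Bonds formed (products):
  C-C: 1 × 341 = 341
  C-F: 1 × 471 = 471
  C-H: 5 × 397 = 1985
  Σ(formed) = 2797 kJ
ΔH = Σ(broken) − Σ(formed) = 2773 − 2797 = −24 kJ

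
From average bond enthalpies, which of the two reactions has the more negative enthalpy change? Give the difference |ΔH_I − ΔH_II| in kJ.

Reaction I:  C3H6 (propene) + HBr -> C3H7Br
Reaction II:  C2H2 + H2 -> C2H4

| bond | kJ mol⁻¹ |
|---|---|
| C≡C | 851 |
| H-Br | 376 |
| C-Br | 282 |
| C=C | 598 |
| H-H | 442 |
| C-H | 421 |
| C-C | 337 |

Reaction I:
  Bonds broken (reactants):
    C-C: 1 × 337 = 337
    C-H: 6 × 421 = 2526
    C=C: 1 × 598 = 598
    H-Br: 1 × 376 = 376
    Σ(broken) = 3837 kJ
  Bonds formed (products):
    C-Br: 1 × 282 = 282
    C-C: 2 × 337 = 674
    C-H: 7 × 421 = 2947
    Σ(formed) = 3903 kJ
  ΔH_I = 3837 − 3903 = −66 kJ
Reaction II:
  Bonds broken (reactants):
    C≡C: 1 × 851 = 851
    C-H: 2 × 421 = 842
    H-H: 1 × 442 = 442
    Σ(broken) = 2135 kJ
  Bonds formed (products):
    C-H: 4 × 421 = 1684
    C=C: 1 × 598 = 598
    Σ(formed) = 2282 kJ
  ΔH_II = 2135 − 2282 = −147 kJ
ΔH_I − ΔH_II = +81 kJ, so reaction II has the more negative ΔH; |ΔH_I − ΔH_II| = 81 kJ.

Reaction II, by 81 kJ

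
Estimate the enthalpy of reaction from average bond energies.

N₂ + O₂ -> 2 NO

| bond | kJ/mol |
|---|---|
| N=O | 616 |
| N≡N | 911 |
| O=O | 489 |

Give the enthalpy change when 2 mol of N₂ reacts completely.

Bonds broken (reactants):
  N≡N: 1 × 911 = 911
  O=O: 1 × 489 = 489
  Σ(broken) = 1400 kJ
Bonds formed (products):
  N=O: 2 × 616 = 1232
  Σ(formed) = 1232 kJ
ΔH = Σ(broken) − Σ(formed) = 1400 − 1232 = +168 kJ
For 2× the reaction as written: 2 × (+168) = +336 kJ

ΔH = +336 kJ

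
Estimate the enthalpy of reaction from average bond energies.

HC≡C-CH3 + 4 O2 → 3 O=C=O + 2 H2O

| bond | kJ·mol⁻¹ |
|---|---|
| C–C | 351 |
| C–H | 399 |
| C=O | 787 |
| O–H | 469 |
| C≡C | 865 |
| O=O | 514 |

Bonds broken (reactants):
  C≡C: 1 × 865 = 865
  C–C: 1 × 351 = 351
  C–H: 4 × 399 = 1596
  O=O: 4 × 514 = 2056
  Σ(broken) = 4868 kJ
Bonds formed (products):
  C=O: 6 × 787 = 4722
  O–H: 4 × 469 = 1876
  Σ(formed) = 6598 kJ
ΔH = Σ(broken) − Σ(formed) = 4868 − 6598 = −1730 kJ

ΔH ≈ −1730 kJ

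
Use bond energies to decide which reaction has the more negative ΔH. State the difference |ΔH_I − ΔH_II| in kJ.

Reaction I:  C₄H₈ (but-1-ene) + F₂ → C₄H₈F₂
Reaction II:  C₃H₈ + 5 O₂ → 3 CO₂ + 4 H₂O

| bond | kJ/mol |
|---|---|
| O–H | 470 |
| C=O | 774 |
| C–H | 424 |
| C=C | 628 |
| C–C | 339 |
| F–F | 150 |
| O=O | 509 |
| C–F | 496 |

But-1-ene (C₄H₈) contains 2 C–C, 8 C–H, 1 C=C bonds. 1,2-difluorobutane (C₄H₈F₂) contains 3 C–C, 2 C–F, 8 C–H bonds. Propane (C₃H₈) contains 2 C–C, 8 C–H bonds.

Reaction I:
  Bonds broken (reactants):
    C–C: 2 × 339 = 678
    C–H: 8 × 424 = 3392
    C=C: 1 × 628 = 628
    F–F: 1 × 150 = 150
    Σ(broken) = 4848 kJ
  Bonds formed (products):
    C–C: 3 × 339 = 1017
    C–F: 2 × 496 = 992
    C–H: 8 × 424 = 3392
    Σ(formed) = 5401 kJ
  ΔH_I = 4848 − 5401 = −553 kJ
Reaction II:
  Bonds broken (reactants):
    C–C: 2 × 339 = 678
    C–H: 8 × 424 = 3392
    O=O: 5 × 509 = 2545
    Σ(broken) = 6615 kJ
  Bonds formed (products):
    C=O: 6 × 774 = 4644
    O–H: 8 × 470 = 3760
    Σ(formed) = 8404 kJ
  ΔH_II = 6615 − 8404 = −1789 kJ
ΔH_I − ΔH_II = +1236 kJ, so reaction II has the more negative ΔH; |ΔH_I − ΔH_II| = 1236 kJ.

Reaction II, by 1236 kJ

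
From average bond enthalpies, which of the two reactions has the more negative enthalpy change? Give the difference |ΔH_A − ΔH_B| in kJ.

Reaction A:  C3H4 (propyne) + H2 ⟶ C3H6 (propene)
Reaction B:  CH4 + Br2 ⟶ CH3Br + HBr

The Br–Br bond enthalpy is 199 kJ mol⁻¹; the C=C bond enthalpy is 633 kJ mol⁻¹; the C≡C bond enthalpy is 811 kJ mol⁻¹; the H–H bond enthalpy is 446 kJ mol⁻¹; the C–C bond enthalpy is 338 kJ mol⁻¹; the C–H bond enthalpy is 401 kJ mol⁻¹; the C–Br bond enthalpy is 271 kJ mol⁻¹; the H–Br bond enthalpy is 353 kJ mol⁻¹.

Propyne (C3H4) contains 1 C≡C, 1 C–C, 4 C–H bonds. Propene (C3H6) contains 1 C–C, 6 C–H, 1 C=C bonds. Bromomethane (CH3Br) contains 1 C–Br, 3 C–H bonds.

Reaction A, by 154 kJ

Reaction A:
  Bonds broken (reactants):
    C≡C: 1 × 811 = 811
    C–C: 1 × 338 = 338
    C–H: 4 × 401 = 1604
    H–H: 1 × 446 = 446
    Σ(broken) = 3199 kJ
  Bonds formed (products):
    C–C: 1 × 338 = 338
    C–H: 6 × 401 = 2406
    C=C: 1 × 633 = 633
    Σ(formed) = 3377 kJ
  ΔH_A = 3199 − 3377 = −178 kJ
Reaction B:
  Bonds broken (reactants):
    Br–Br: 1 × 199 = 199
    C–H: 4 × 401 = 1604
    Σ(broken) = 1803 kJ
  Bonds formed (products):
    C–Br: 1 × 271 = 271
    C–H: 3 × 401 = 1203
    H–Br: 1 × 353 = 353
    Σ(formed) = 1827 kJ
  ΔH_B = 1803 − 1827 = −24 kJ
ΔH_A − ΔH_B = −154 kJ, so reaction A has the more negative ΔH; |ΔH_A − ΔH_B| = 154 kJ.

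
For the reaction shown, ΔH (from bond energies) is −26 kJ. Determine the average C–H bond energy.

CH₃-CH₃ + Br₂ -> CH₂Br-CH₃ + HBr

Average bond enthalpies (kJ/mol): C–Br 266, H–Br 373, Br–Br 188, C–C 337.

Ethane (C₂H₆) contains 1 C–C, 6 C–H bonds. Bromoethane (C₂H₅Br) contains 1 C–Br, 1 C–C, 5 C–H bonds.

D(C–H) ≈ 425 kJ/mol

Let D be the C–H bond energy.
Σ(broken) = 1×188 + 1×337 + 6×D = 525 + 6D
Σ(formed) = 1×266 + 1×337 + 5×D + 1×373 = 976 + 5D
ΔH = Σ(broken) − Σ(formed) = (525 + 6D) − (976 + 5D) = −451 + D
Setting this equal to −26 kJ gives D = 425 kJ/mol.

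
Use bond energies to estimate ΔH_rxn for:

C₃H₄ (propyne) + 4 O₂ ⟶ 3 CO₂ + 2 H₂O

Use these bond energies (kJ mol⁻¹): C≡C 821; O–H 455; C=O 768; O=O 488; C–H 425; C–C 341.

ΔH ≈ −1614 kJ

Bonds broken (reactants):
  C≡C: 1 × 821 = 821
  C–C: 1 × 341 = 341
  C–H: 4 × 425 = 1700
  O=O: 4 × 488 = 1952
  Σ(broken) = 4814 kJ
Bonds formed (products):
  C=O: 6 × 768 = 4608
  O–H: 4 × 455 = 1820
  Σ(formed) = 6428 kJ
ΔH = Σ(broken) − Σ(formed) = 4814 − 6428 = −1614 kJ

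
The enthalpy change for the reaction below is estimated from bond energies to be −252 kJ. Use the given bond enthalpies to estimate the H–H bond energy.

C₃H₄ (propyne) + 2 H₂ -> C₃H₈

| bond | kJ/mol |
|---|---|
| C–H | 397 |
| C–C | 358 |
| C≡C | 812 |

Let D be the H–H bond energy.
Σ(broken) = 1×812 + 1×358 + 4×397 + 2×D = 2758 + 2D
Σ(formed) = 2×358 + 8×397 = 3892
ΔH = Σ(broken) − Σ(formed) = (2758 + 2D) − (3892) = −1134 + 2D
Setting this equal to −252 kJ gives 2D = 882, so D = 441 kJ/mol.

D(H–H) ≈ 441 kJ/mol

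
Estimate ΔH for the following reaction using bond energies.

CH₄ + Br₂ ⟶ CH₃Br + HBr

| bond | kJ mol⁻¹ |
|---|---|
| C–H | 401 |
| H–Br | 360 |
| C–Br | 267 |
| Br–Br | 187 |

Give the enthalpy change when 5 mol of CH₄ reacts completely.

ΔH = −195 kJ

Bonds broken (reactants):
  Br–Br: 1 × 187 = 187
  C–H: 4 × 401 = 1604
  Σ(broken) = 1791 kJ
Bonds formed (products):
  C–Br: 1 × 267 = 267
  C–H: 3 × 401 = 1203
  H–Br: 1 × 360 = 360
  Σ(formed) = 1830 kJ
ΔH = Σ(broken) − Σ(formed) = 1791 − 1830 = −39 kJ
For 5× the reaction as written: 5 × (−39) = −195 kJ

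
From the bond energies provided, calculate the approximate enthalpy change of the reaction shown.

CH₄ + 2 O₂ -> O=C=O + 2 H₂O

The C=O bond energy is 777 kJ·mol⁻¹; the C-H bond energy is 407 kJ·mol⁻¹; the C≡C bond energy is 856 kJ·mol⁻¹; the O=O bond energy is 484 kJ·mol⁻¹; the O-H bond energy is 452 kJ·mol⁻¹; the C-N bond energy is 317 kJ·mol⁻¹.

ΔH ≈ −766 kJ

Bonds broken (reactants):
  C-H: 4 × 407 = 1628
  O=O: 2 × 484 = 968
  Σ(broken) = 2596 kJ
Bonds formed (products):
  C=O: 2 × 777 = 1554
  O-H: 4 × 452 = 1808
  Σ(formed) = 3362 kJ
ΔH = Σ(broken) − Σ(formed) = 2596 − 3362 = −766 kJ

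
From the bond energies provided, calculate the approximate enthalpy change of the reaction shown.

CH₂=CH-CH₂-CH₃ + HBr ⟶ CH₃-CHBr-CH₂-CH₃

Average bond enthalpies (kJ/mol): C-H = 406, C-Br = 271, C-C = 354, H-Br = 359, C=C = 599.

ΔH ≈ −73 kJ

Bonds broken (reactants):
  C-C: 2 × 354 = 708
  C-H: 8 × 406 = 3248
  C=C: 1 × 599 = 599
  H-Br: 1 × 359 = 359
  Σ(broken) = 4914 kJ
Bonds formed (products):
  C-Br: 1 × 271 = 271
  C-C: 3 × 354 = 1062
  C-H: 9 × 406 = 3654
  Σ(formed) = 4987 kJ
ΔH = Σ(broken) − Σ(formed) = 4914 − 4987 = −73 kJ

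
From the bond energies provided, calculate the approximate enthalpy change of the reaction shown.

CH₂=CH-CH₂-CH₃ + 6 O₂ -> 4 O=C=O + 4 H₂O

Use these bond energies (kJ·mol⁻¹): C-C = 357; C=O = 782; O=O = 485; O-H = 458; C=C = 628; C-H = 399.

Bonds broken (reactants):
  C-C: 2 × 357 = 714
  C-H: 8 × 399 = 3192
  C=C: 1 × 628 = 628
  O=O: 6 × 485 = 2910
  Σ(broken) = 7444 kJ
Bonds formed (products):
  C=O: 8 × 782 = 6256
  O-H: 8 × 458 = 3664
  Σ(formed) = 9920 kJ
ΔH = Σ(broken) − Σ(formed) = 7444 − 9920 = −2476 kJ

ΔH ≈ −2476 kJ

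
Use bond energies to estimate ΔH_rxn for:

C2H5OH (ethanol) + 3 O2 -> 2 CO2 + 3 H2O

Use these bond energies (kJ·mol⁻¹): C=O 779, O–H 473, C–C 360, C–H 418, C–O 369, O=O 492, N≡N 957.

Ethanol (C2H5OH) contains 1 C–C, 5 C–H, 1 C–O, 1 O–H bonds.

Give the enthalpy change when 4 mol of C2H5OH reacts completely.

ΔH = −4744 kJ

Bonds broken (reactants):
  C–C: 1 × 360 = 360
  C–H: 5 × 418 = 2090
  C–O: 1 × 369 = 369
  O–H: 1 × 473 = 473
  O=O: 3 × 492 = 1476
  Σ(broken) = 4768 kJ
Bonds formed (products):
  C=O: 4 × 779 = 3116
  O–H: 6 × 473 = 2838
  Σ(formed) = 5954 kJ
ΔH = Σ(broken) − Σ(formed) = 4768 − 5954 = −1186 kJ
For 4× the reaction as written: 4 × (−1186) = −4744 kJ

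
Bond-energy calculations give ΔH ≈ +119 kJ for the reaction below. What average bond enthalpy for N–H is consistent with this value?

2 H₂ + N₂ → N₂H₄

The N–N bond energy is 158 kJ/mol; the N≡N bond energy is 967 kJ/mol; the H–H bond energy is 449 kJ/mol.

Let D be the N–H bond energy.
Σ(broken) = 2×449 + 1×967 = 1865
Σ(formed) = 4×D + 1×158 = 158 + 4D
ΔH = Σ(broken) − Σ(formed) = (1865) − (158 + 4D) = +1707 − 4D
Setting this equal to +119 kJ gives 4D = 1588, so D = 397 kJ/mol.

D(N–H) ≈ 397 kJ/mol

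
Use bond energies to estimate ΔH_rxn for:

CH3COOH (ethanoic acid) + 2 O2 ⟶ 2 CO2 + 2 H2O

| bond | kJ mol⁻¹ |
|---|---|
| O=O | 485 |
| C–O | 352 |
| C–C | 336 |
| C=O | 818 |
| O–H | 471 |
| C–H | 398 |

Bonds broken (reactants):
  C–C: 1 × 336 = 336
  C–H: 3 × 398 = 1194
  C–O: 1 × 352 = 352
  C=O: 1 × 818 = 818
  O–H: 1 × 471 = 471
  O=O: 2 × 485 = 970
  Σ(broken) = 4141 kJ
Bonds formed (products):
  C=O: 4 × 818 = 3272
  O–H: 4 × 471 = 1884
  Σ(formed) = 5156 kJ
ΔH = Σ(broken) − Σ(formed) = 4141 − 5156 = −1015 kJ

ΔH ≈ −1015 kJ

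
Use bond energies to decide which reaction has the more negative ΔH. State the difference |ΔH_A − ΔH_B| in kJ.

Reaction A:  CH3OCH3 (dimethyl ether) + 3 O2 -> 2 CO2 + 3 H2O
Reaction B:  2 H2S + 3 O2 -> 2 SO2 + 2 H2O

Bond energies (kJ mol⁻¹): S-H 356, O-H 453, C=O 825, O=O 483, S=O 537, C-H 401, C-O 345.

Reaction A:
  Bonds broken (reactants):
    C-H: 6 × 401 = 2406
    C-O: 2 × 345 = 690
    O=O: 3 × 483 = 1449
    Σ(broken) = 4545 kJ
  Bonds formed (products):
    C=O: 4 × 825 = 3300
    O-H: 6 × 453 = 2718
    Σ(formed) = 6018 kJ
  ΔH_A = 4545 − 6018 = −1473 kJ
Reaction B:
  Bonds broken (reactants):
    O=O: 3 × 483 = 1449
    S-H: 4 × 356 = 1424
    Σ(broken) = 2873 kJ
  Bonds formed (products):
    O-H: 4 × 453 = 1812
    S=O: 4 × 537 = 2148
    Σ(formed) = 3960 kJ
  ΔH_B = 2873 − 3960 = −1087 kJ
ΔH_A − ΔH_B = −386 kJ, so reaction A has the more negative ΔH; |ΔH_A − ΔH_B| = 386 kJ.

Reaction A, by 386 kJ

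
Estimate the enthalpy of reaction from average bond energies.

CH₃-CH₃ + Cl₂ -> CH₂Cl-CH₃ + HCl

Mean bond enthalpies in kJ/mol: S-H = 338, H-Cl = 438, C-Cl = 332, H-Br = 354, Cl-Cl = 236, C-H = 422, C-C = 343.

ΔH ≈ −112 kJ

Bonds broken (reactants):
  C-C: 1 × 343 = 343
  C-H: 6 × 422 = 2532
  Cl-Cl: 1 × 236 = 236
  Σ(broken) = 3111 kJ
Bonds formed (products):
  C-C: 1 × 343 = 343
  C-Cl: 1 × 332 = 332
  C-H: 5 × 422 = 2110
  H-Cl: 1 × 438 = 438
  Σ(formed) = 3223 kJ
ΔH = Σ(broken) − Σ(formed) = 3111 − 3223 = −112 kJ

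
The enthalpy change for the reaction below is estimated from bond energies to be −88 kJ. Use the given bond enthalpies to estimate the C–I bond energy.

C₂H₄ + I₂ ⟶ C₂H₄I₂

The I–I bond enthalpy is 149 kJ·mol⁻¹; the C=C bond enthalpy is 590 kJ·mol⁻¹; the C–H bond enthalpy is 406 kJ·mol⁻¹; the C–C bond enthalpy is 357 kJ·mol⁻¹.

Let D be the C–I bond energy.
Σ(broken) = 4×406 + 1×590 + 1×149 = 2363
Σ(formed) = 1×357 + 4×406 + 2×D = 1981 + 2D
ΔH = Σ(broken) − Σ(formed) = (2363) − (1981 + 2D) = +382 − 2D
Setting this equal to −88 kJ gives 2D = 470, so D = 235 kJ/mol.

D(C–I) ≈ 235 kJ/mol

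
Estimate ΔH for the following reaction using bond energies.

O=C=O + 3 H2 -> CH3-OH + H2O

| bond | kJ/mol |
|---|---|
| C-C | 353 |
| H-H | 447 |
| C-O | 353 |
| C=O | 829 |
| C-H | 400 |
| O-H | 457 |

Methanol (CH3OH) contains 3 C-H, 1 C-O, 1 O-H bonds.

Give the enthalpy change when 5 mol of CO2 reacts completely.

Bonds broken (reactants):
  C=O: 2 × 829 = 1658
  H-H: 3 × 447 = 1341
  Σ(broken) = 2999 kJ
Bonds formed (products):
  C-H: 3 × 400 = 1200
  C-O: 1 × 353 = 353
  O-H: 3 × 457 = 1371
  Σ(formed) = 2924 kJ
ΔH = Σ(broken) − Σ(formed) = 2999 − 2924 = +75 kJ
For 5× the reaction as written: 5 × (+75) = +375 kJ

ΔH = +375 kJ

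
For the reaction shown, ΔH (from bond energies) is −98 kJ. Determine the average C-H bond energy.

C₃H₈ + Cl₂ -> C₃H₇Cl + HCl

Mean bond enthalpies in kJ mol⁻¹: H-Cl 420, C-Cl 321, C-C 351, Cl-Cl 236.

Let D be the C-H bond energy.
Σ(broken) = 2×351 + 8×D + 1×236 = 938 + 8D
Σ(formed) = 2×351 + 1×321 + 7×D + 1×420 = 1443 + 7D
ΔH = Σ(broken) − Σ(formed) = (938 + 8D) − (1443 + 7D) = −505 + D
Setting this equal to −98 kJ gives D = 407 kJ/mol.

D(C-H) ≈ 407 kJ/mol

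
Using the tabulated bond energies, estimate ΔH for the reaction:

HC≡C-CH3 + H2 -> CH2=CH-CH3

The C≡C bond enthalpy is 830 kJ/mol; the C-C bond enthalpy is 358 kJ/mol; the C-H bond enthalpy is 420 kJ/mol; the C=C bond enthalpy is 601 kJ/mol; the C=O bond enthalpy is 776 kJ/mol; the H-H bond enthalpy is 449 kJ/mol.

Bonds broken (reactants):
  C≡C: 1 × 830 = 830
  C-C: 1 × 358 = 358
  C-H: 4 × 420 = 1680
  H-H: 1 × 449 = 449
  Σ(broken) = 3317 kJ
Bonds formed (products):
  C-C: 1 × 358 = 358
  C-H: 6 × 420 = 2520
  C=C: 1 × 601 = 601
  Σ(formed) = 3479 kJ
ΔH = Σ(broken) − Σ(formed) = 3317 − 3479 = −162 kJ

ΔH ≈ −162 kJ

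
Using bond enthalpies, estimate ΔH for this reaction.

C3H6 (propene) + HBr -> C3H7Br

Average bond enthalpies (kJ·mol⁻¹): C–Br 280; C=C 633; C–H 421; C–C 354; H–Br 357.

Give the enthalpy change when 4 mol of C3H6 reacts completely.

ΔH = −260 kJ

Bonds broken (reactants):
  C–C: 1 × 354 = 354
  C–H: 6 × 421 = 2526
  C=C: 1 × 633 = 633
  H–Br: 1 × 357 = 357
  Σ(broken) = 3870 kJ
Bonds formed (products):
  C–Br: 1 × 280 = 280
  C–C: 2 × 354 = 708
  C–H: 7 × 421 = 2947
  Σ(formed) = 3935 kJ
ΔH = Σ(broken) − Σ(formed) = 3870 − 3935 = −65 kJ
For 4× the reaction as written: 4 × (−65) = −260 kJ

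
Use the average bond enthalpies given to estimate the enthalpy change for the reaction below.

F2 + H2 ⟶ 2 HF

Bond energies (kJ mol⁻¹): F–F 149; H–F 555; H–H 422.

Bonds broken (reactants):
  F–F: 1 × 149 = 149
  H–H: 1 × 422 = 422
  Σ(broken) = 571 kJ
Bonds formed (products):
  H–F: 2 × 555 = 1110
  Σ(formed) = 1110 kJ
ΔH = Σ(broken) − Σ(formed) = 571 − 1110 = −539 kJ

ΔH ≈ −539 kJ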